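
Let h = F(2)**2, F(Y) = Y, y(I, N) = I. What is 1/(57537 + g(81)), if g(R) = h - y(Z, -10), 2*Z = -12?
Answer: 1/57547 ≈ 1.7377e-5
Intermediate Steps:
Z = -6 (Z = (1/2)*(-12) = -6)
h = 4 (h = 2**2 = 4)
g(R) = 10 (g(R) = 4 - 1*(-6) = 4 + 6 = 10)
1/(57537 + g(81)) = 1/(57537 + 10) = 1/57547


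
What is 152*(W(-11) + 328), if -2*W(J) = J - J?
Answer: 49856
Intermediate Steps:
W(J) = 0 (W(J) = -(J - J)/2 = -1/2*0 = 0)
152*(W(-11) + 328) = 152*(0 + 328) = 152*328 = 49856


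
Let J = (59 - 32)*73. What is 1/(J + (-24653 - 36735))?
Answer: -1/59417 ≈ -1.6830e-5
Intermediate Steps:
J = 1971 (J = 27*73 = 1971)
1/(J + (-24653 - 36735)) = 1/(1971 + (-24653 - 36735)) = 1/(1971 - 61388) = 1/(-59417) = -1/59417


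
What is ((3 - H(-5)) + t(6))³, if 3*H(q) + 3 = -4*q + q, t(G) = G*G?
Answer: 42875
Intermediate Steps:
t(G) = G²
H(q) = -1 - q (H(q) = -1 + (-4*q + q)/3 = -1 + (-3*q)/3 = -1 - q)
((3 - H(-5)) + t(6))³ = ((3 - (-1 - 1*(-5))) + 6²)³ = ((3 - (-1 + 5)) + 36)³ = ((3 - 1*4) + 36)³ = ((3 - 4) + 36)³ = (-1 + 36)³ = 35³ = 42875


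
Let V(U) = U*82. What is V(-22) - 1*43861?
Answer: -45665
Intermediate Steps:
V(U) = 82*U
V(-22) - 1*43861 = 82*(-22) - 1*43861 = -1804 - 43861 = -45665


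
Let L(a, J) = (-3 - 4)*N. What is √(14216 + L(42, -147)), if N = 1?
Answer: √14209 ≈ 119.20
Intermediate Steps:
L(a, J) = -7 (L(a, J) = (-3 - 4)*1 = -7*1 = -7)
√(14216 + L(42, -147)) = √(14216 - 7) = √14209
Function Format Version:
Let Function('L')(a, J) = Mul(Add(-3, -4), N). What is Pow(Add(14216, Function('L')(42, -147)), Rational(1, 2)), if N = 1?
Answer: Pow(14209, Rational(1, 2)) ≈ 119.20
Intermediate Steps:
Function('L')(a, J) = -7 (Function('L')(a, J) = Mul(Add(-3, -4), 1) = Mul(-7, 1) = -7)
Pow(Add(14216, Function('L')(42, -147)), Rational(1, 2)) = Pow(Add(14216, -7), Rational(1, 2)) = Pow(14209, Rational(1, 2))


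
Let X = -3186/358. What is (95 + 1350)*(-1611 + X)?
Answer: -418995090/179 ≈ -2.3408e+6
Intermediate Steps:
X = -1593/179 (X = -3186*1/358 = -1593/179 ≈ -8.8994)
(95 + 1350)*(-1611 + X) = (95 + 1350)*(-1611 - 1593/179) = 1445*(-289962/179) = -418995090/179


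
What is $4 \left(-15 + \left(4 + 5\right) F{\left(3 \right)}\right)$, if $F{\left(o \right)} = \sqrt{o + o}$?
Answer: $-60 + 36 \sqrt{6} \approx 28.182$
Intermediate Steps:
$F{\left(o \right)} = \sqrt{2} \sqrt{o}$ ($F{\left(o \right)} = \sqrt{2 o} = \sqrt{2} \sqrt{o}$)
$4 \left(-15 + \left(4 + 5\right) F{\left(3 \right)}\right) = 4 \left(-15 + \left(4 + 5\right) \sqrt{2} \sqrt{3}\right) = 4 \left(-15 + 9 \sqrt{6}\right) = -60 + 36 \sqrt{6}$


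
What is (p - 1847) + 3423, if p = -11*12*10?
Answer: 256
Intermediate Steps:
p = -1320 (p = -132*10 = -1320)
(p - 1847) + 3423 = (-1320 - 1847) + 3423 = -3167 + 3423 = 256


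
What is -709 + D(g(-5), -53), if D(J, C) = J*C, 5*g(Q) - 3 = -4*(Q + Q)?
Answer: -5824/5 ≈ -1164.8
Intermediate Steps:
g(Q) = ⅗ - 8*Q/5 (g(Q) = ⅗ + (-4*(Q + Q))/5 = ⅗ + (-8*Q)/5 = ⅗ - 8*Q/5)
D(J, C) = C*J
-709 + D(g(-5), -53) = -709 - 53*(⅗ - 8/5*(-5)) = -709 - 53*(⅗ + 8) = -709 - 53*43/5 = -709 - 2279/5 = -5824/5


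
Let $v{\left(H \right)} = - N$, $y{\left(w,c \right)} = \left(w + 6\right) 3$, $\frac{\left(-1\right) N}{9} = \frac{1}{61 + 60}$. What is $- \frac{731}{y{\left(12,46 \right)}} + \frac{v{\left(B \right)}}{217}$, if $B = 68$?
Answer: $- \frac{19193381}{1417878} \approx -13.537$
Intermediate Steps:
$N = - \frac{9}{121}$ ($N = - \frac{9}{61 + 60} = - \frac{9}{121} \approx -0.07438$)
$y{\left(w,c \right)} = 18 + 3 w$ ($y{\left(w,c \right)} = \left(6 + w\right) 3 = 18 + 3 w$)
$v{\left(H \right)} = \frac{9}{121}$ ($v{\left(H \right)} = \left(-1\right) \left(- \frac{9}{121}\right) = \frac{9}{121}$)
$- \frac{731}{y{\left(12,46 \right)}} + \frac{v{\left(B \right)}}{217} = - \frac{731}{18 + 3 \cdot 12} + \frac{9}{121 \cdot 217} = - \frac{731}{18 + 36} + \frac{9}{121} \cdot \frac{1}{217} = - \frac{731}{54} + \frac{9}{26257} = - \frac{19193381}{1417878}$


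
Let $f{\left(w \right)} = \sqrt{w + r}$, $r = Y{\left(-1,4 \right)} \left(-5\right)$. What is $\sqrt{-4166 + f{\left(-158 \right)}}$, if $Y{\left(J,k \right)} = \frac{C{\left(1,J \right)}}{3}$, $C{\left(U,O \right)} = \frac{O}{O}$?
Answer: $\frac{\sqrt{-37494 + 3 i \sqrt{1437}}}{3} \approx 0.097885 + 64.545 i$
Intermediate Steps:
$C{\left(U,O \right)} = 1$
$Y{\left(J,k \right)} = \frac{1}{3}$ ($Y{\left(J,k \right)} = 1 \cdot \frac{1}{3} = \frac{1}{3}$)
$r = - \frac{5}{3}$ ($r = \frac{1}{3} \left(-5\right) = - \frac{5}{3} \approx -1.6667$)
$f{\left(w \right)} = \sqrt{- \frac{5}{3} + w}$ ($f{\left(w \right)} = \sqrt{w - \frac{5}{3}} = \sqrt{- \frac{5}{3} + w}$)
$\sqrt{-4166 + f{\left(-158 \right)}} = \sqrt{-4166 + \frac{\sqrt{-15 + 9 \left(-158\right)}}{3}} = \sqrt{-4166 + \frac{\sqrt{-15 - 1422}}{3}} = \sqrt{-4166 + \frac{\sqrt{-1437}}{3}} = \sqrt{-4166 + \frac{i \sqrt{1437}}{3}}$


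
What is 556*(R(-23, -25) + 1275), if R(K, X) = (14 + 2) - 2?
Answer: 716684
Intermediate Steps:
R(K, X) = 14 (R(K, X) = 16 - 2 = 14)
556*(R(-23, -25) + 1275) = 556*(14 + 1275) = 556*1289 = 716684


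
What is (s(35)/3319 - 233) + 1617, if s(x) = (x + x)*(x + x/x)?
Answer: 4596016/3319 ≈ 1384.8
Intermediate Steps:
s(x) = 2*x*(1 + x) (s(x) = (2*x)*(x + 1) = (2*x)*(1 + x) = 2*x*(1 + x))
(s(35)/3319 - 233) + 1617 = ((2*35*(1 + 35))/3319 - 233) + 1617 = ((2*35*36)*(1/3319) - 233) + 1617 = (2520*(1/3319) - 233) + 1617 = (2520/3319 - 233) + 1617 = -770807/3319 + 1617 = 4596016/3319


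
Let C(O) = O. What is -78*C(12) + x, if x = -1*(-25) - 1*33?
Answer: -944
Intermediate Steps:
x = -8 (x = 25 - 33 = -8)
-78*C(12) + x = -78*12 - 8 = -936 - 8 = -944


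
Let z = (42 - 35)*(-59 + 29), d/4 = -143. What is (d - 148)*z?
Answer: 151200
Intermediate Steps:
d = -572 (d = 4*(-143) = -572)
z = -210 (z = 7*(-30) = -210)
(d - 148)*z = (-572 - 148)*(-210) = -720*(-210) = 151200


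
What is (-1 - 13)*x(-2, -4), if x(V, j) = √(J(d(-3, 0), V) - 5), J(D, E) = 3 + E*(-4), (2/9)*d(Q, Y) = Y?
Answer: -14*√6 ≈ -34.293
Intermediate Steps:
d(Q, Y) = 9*Y/2
J(D, E) = 3 - 4*E
x(V, j) = √(-2 - 4*V) (x(V, j) = √((3 - 4*V) - 5) = √(-2 - 4*V))
(-1 - 13)*x(-2, -4) = (-1 - 13)*√(-2 - 4*(-2)) = -14*√(-2 + 8) = -14*√6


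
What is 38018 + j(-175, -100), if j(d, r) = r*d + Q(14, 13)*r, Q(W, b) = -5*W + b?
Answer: 61218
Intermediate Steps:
Q(W, b) = b - 5*W
j(d, r) = -57*r + d*r (j(d, r) = r*d + (13 - 5*14)*r = d*r + (13 - 70)*r = d*r - 57*r = -57*r + d*r)
38018 + j(-175, -100) = 38018 - 100*(-57 - 175) = 38018 - 100*(-232) = 38018 + 23200 = 61218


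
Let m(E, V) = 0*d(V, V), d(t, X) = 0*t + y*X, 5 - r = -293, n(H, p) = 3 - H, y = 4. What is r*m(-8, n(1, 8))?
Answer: 0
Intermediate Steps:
r = 298 (r = 5 - 1*(-293) = 5 + 293 = 298)
d(t, X) = 4*X (d(t, X) = 0*t + 4*X = 0 + 4*X = 4*X)
m(E, V) = 0 (m(E, V) = 0*(4*V) = 0)
r*m(-8, n(1, 8)) = 298*0 = 0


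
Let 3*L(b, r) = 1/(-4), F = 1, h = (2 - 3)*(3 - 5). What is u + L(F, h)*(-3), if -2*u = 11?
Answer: -21/4 ≈ -5.2500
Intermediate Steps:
h = 2 (h = -1*(-2) = 2)
L(b, r) = -1/12 (L(b, r) = (⅓)/(-4) = (⅓)*(-¼) = -1/12)
u = -11/2 (u = -½*11 = -11/2 ≈ -5.5000)
u + L(F, h)*(-3) = -11/2 - 1/12*(-3) = -11/2 + ¼ = -21/4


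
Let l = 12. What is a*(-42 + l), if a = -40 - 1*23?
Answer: 1890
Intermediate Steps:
a = -63 (a = -40 - 23 = -63)
a*(-42 + l) = -63*(-42 + 12) = -63*(-30) = 1890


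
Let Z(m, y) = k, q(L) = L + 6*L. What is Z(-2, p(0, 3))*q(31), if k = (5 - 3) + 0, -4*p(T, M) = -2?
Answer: 434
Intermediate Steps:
q(L) = 7*L
p(T, M) = 1/2 (p(T, M) = -1/4*(-2) = 1/2)
k = 2 (k = 2 + 0 = 2)
Z(m, y) = 2
Z(-2, p(0, 3))*q(31) = 2*(7*31) = 2*217 = 434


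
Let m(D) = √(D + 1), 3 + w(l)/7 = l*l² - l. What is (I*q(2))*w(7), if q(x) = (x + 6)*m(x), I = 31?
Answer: 578088*√3 ≈ 1.0013e+6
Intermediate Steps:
w(l) = -21 - 7*l + 7*l³ (w(l) = -21 + 7*(l*l² - l) = -21 + 7*(l³ - l) = -21 + (-7*l + 7*l³) = -21 - 7*l + 7*l³)
m(D) = √(1 + D)
q(x) = √(1 + x)*(6 + x) (q(x) = (x + 6)*√(1 + x) = (6 + x)*√(1 + x) = √(1 + x)*(6 + x))
(I*q(2))*w(7) = (31*(√(1 + 2)*(6 + 2)))*(-21 - 7*7 + 7*7³) = (31*(√3*8))*(-21 - 49 + 7*343) = (31*(8*√3))*(-21 - 49 + 2401) = (248*√3)*2331 = 578088*√3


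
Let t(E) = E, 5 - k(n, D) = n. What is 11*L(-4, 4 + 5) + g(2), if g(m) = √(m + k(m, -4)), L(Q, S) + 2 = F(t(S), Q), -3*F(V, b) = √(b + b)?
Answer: -22 + √5 - 22*I*√2/3 ≈ -19.764 - 10.371*I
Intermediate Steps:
k(n, D) = 5 - n
F(V, b) = -√2*√b/3 (F(V, b) = -√(b + b)/3 = -√2*√b/3)
L(Q, S) = -2 - √2*√Q/3
g(m) = √5 (g(m) = √(m + (5 - m)) = √5)
11*L(-4, 4 + 5) + g(2) = 11*(-2 - √2*√(-4)/3) + √5 = 11*(-2 - √2*2*I/3) + √5 = 11*(-2 - 2*I*√2/3) + √5 = (-22 - 22*I*√2/3) + √5 = -22 + √5 - 22*I*√2/3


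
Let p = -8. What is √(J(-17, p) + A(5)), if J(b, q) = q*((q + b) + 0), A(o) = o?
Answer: √205 ≈ 14.318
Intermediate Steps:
J(b, q) = q*(b + q) (J(b, q) = q*((b + q) + 0) = q*(b + q))
√(J(-17, p) + A(5)) = √(-8*(-17 - 8) + 5) = √(-8*(-25) + 5) = √(200 + 5) = √205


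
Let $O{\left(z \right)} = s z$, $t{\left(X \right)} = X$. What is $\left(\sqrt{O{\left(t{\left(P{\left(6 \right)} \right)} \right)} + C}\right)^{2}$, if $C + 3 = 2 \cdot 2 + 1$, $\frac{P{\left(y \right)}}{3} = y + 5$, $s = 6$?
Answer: $200$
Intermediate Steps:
$P{\left(y \right)} = 15 + 3 y$ ($P{\left(y \right)} = 3 \left(y + 5\right) = 3 \left(5 + y\right) = 15 + 3 y$)
$C = 2$ ($C = -3 + \left(2 \cdot 2 + 1\right) = -3 + \left(4 + 1\right) = -3 + 5 = 2$)
$O{\left(z \right)} = 6 z$
$\left(\sqrt{O{\left(t{\left(P{\left(6 \right)} \right)} \right)} + C}\right)^{2} = \left(\sqrt{6 \left(15 + 3 \cdot 6\right) + 2}\right)^{2} = \left(\sqrt{6 \left(15 + 18\right) + 2}\right)^{2} = \left(\sqrt{6 \cdot 33 + 2}\right)^{2} = \left(\sqrt{198 + 2}\right)^{2} = \left(\sqrt{200}\right)^{2} = \left(10 \sqrt{2}\right)^{2} = 200$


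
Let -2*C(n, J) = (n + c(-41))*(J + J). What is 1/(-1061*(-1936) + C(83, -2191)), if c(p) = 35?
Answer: 1/2312634 ≈ 4.3241e-7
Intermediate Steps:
C(n, J) = -J*(35 + n) (C(n, J) = -(n + 35)*(J + J)/2 = -(35 + n)*2*J/2 = -J*(35 + n))
1/(-1061*(-1936) + C(83, -2191)) = 1/(-1061*(-1936) - 1*(-2191)*(35 + 83)) = 1/(2054096 - 1*(-2191)*118) = 1/(2054096 + 258538) = 1/2312634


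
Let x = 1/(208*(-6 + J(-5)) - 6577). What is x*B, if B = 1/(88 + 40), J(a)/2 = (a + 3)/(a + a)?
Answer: -5/4954752 ≈ -1.0091e-6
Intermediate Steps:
J(a) = (3 + a)/a (J(a) = 2*((a + 3)/(a + a)) = 2*((3 + a)/((2*a))) = 2*((3 + a)*(1/(2*a))) = 2*((3 + a)/(2*a)) = (3 + a)/a)
x = -5/38709 (x = 1/(208*(-6 + (3 - 5)/(-5)) - 6577) = 1/(208*(-6 - 1/5*(-2)) - 6577) = 1/(208*(-6 + 2/5) - 6577) = 1/(208*(-28/5) - 6577) = 1/(-5824/5 - 6577) = 1/(-38709/5) = -5/38709 ≈ -0.00012917)
B = 1/128 ≈ 0.0078125
x*B = -5/38709*1/128 = -5/4954752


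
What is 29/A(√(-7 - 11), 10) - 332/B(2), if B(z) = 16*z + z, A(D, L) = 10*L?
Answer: -16107/1700 ≈ -9.4747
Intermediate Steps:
B(z) = 17*z
29/A(√(-7 - 11), 10) - 332/B(2) = 29/((10*10)) - 332/(17*2) = 29/100 - 332/34 = 29*(1/100) - 332*1/34 = 29/100 - 166/17 = -16107/1700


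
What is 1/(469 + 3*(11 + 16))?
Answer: 1/550 ≈ 0.0018182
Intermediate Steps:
1/(469 + 3*(11 + 16)) = 1/(469 + 3*27) = 1/(469 + 81) = 1/550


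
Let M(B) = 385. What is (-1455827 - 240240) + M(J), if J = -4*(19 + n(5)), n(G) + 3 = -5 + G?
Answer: -1695682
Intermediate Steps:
n(G) = -8 + G (n(G) = -3 + (-5 + G) = -8 + G)
J = -64 (J = -4*(19 + (-8 + 5)) = -4*(19 - 3) = -4*16 = -64)
(-1455827 - 240240) + M(J) = (-1455827 - 240240) + 385 = -1696067 + 385 = -1695682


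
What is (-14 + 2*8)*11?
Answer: 22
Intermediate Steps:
(-14 + 2*8)*11 = (-14 + 16)*11 = 2*11 = 22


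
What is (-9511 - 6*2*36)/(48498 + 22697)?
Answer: -9943/71195 ≈ -0.13966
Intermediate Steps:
(-9511 - 6*2*36)/(48498 + 22697) = (-9511 - 12*36)/71195 = (-9511 - 432)*(1/71195) = -9943*1/71195 = -9943/71195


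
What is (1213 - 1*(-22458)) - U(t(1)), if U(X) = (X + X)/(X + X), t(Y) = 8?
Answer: 23670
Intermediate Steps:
U(X) = 1 (U(X) = (2*X)/((2*X)) = (2*X)*(1/(2*X)) = 1)
(1213 - 1*(-22458)) - U(t(1)) = (1213 - 1*(-22458)) - 1*1 = (1213 + 22458) - 1 = 23671 - 1 = 23670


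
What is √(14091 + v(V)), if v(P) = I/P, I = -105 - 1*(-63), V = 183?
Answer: √52431757/61 ≈ 118.70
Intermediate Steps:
I = -42 (I = -105 + 63 = -42)
v(P) = -42/P
√(14091 + v(V)) = √(14091 - 42/183) = √(14091 - 42*1/183) = √(14091 - 14/61) = √(859537/61) = √52431757/61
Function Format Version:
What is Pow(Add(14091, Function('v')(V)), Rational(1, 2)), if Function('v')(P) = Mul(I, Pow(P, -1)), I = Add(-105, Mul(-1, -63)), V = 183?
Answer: Mul(Rational(1, 61), Pow(52431757, Rational(1, 2))) ≈ 118.70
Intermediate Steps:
I = -42 (I = Add(-105, 63) = -42)
Function('v')(P) = Mul(-42, Pow(P, -1))
Pow(Add(14091, Function('v')(V)), Rational(1, 2)) = Pow(Add(14091, Mul(-42, Pow(183, -1))), Rational(1, 2)) = Pow(Add(14091, Mul(-42, Rational(1, 183))), Rational(1, 2)) = Pow(Add(14091, Rational(-14, 61)), Rational(1, 2)) = Pow(Rational(859537, 61), Rational(1, 2)) = Mul(Rational(1, 61), Pow(52431757, Rational(1, 2)))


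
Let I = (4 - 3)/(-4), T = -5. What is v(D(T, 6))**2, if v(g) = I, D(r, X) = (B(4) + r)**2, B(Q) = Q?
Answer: 1/16 ≈ 0.062500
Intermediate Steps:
I = -1/4 (I = 1*(-1/4) = -1/4 ≈ -0.25000)
D(r, X) = (4 + r)**2
v(g) = -1/4
v(D(T, 6))**2 = (-1/4)**2 = 1/16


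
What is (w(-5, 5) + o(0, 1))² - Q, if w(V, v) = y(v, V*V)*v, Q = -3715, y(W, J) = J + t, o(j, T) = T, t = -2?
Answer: 17171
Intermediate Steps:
y(W, J) = -2 + J (y(W, J) = J - 2 = -2 + J)
w(V, v) = v*(-2 + V²) (w(V, v) = (-2 + V*V)*v = (-2 + V²)*v = v*(-2 + V²))
(w(-5, 5) + o(0, 1))² - Q = (5*(-2 + (-5)²) + 1)² - 1*(-3715) = (5*(-2 + 25) + 1)² + 3715 = (5*23 + 1)² + 3715 = (115 + 1)² + 3715 = 116² + 3715 = 13456 + 3715 = 17171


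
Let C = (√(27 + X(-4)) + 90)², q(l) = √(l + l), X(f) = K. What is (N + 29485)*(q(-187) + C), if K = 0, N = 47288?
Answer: 623934171 + 41457420*√3 + 76773*I*√374 ≈ 6.9574e+8 + 1.4847e+6*I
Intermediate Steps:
X(f) = 0
q(l) = √2*√l (q(l) = √(2*l) = √2*√l)
C = (90 + 3*√3)² (C = (√(27 + 0) + 90)² = (√27 + 90)² = (3*√3 + 90)² = (90 + 3*√3)² ≈ 9062.3)
(N + 29485)*(q(-187) + C) = (47288 + 29485)*(√2*√(-187) + (8127 + 540*√3)) = 76773*(√2*(I*√187) + (8127 + 540*√3)) = 76773*(I*√374 + (8127 + 540*√3)) = 76773*(8127 + 540*√3 + I*√374) = 623934171 + 41457420*√3 + 76773*I*√374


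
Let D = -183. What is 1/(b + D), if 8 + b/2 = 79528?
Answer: 1/158857 ≈ 6.2950e-6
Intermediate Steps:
b = 159040 (b = -16 + 2*79528 = -16 + 159056 = 159040)
1/(b + D) = 1/(159040 - 183) = 1/158857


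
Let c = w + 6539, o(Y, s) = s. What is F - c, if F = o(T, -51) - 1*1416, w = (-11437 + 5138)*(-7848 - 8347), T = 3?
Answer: -102020311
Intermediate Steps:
w = 102012305 (w = -6299*(-16195) = 102012305)
F = -1467 (F = -51 - 1*1416 = -51 - 1416 = -1467)
c = 102018844 (c = 102012305 + 6539 = 102018844)
F - c = -1467 - 1*102018844 = -1467 - 102018844 = -102020311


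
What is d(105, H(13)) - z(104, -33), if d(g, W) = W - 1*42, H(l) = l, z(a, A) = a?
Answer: -133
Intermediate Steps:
d(g, W) = -42 + W (d(g, W) = W - 42 = -42 + W)
d(105, H(13)) - z(104, -33) = (-42 + 13) - 1*104 = -29 - 104 = -133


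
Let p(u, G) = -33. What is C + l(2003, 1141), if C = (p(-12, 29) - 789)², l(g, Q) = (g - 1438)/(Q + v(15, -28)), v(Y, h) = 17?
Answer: 782442637/1158 ≈ 6.7568e+5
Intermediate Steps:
l(g, Q) = (-1438 + g)/(17 + Q) (l(g, Q) = (g - 1438)/(Q + 17) = (-1438 + g)/(17 + Q))
C = 675684 (C = (-33 - 789)² = (-822)² = 675684)
C + l(2003, 1141) = 675684 + (-1438 + 2003)/(17 + 1141) = 675684 + 565/1158 = 782442637/1158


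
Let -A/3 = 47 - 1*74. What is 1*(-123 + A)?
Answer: -42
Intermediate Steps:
A = 81 (A = -3*(47 - 1*74) = -3*(47 - 74) = -3*(-27) = 81)
1*(-123 + A) = 1*(-123 + 81) = 1*(-42) = -42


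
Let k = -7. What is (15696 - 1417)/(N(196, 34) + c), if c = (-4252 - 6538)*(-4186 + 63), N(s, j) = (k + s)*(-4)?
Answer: 14279/44486414 ≈ 0.00032097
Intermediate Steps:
N(s, j) = 28 - 4*s (N(s, j) = (-7 + s)*(-4) = 28 - 4*s)
c = 44487170 (c = -10790*(-4123) = 44487170)
(15696 - 1417)/(N(196, 34) + c) = (15696 - 1417)/((28 - 4*196) + 44487170) = 14279/((28 - 784) + 44487170) = 14279/(-756 + 44487170) = 14279/44486414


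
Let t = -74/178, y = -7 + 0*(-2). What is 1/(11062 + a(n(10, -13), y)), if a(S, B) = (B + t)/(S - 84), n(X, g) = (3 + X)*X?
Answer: 2047/22643584 ≈ 9.0401e-5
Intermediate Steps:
n(X, g) = X*(3 + X)
y = -7 (y = -7 + 0 = -7)
t = -37/89 (t = -74*1/178 = -37/89 ≈ -0.41573)
a(S, B) = (-37/89 + B)/(-84 + S) (a(S, B) = (B - 37/89)/(S - 84) = (-37/89 + B)/(-84 + S))
1/(11062 + a(n(10, -13), y)) = 1/(11062 + (-37/89 - 7)/(-84 + 10*(3 + 10))) = 1/(11062 - 660/89/(-84 + 10*13)) = 1/(11062 - 660/89/(-84 + 130)) = 1/(11062 - 660/89/46) = 1/(11062 + (1/46)*(-660/89)) = 1/(11062 - 330/2047) = 1/(22643584/2047) = 2047/22643584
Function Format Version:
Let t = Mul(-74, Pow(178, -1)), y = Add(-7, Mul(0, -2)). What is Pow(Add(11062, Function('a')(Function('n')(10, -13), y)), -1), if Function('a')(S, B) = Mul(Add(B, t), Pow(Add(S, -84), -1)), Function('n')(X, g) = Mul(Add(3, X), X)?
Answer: Rational(2047, 22643584) ≈ 9.0401e-5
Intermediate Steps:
Function('n')(X, g) = Mul(X, Add(3, X))
y = -7 (y = Add(-7, 0) = -7)
t = Rational(-37, 89) (t = Mul(-74, Rational(1, 178)) = Rational(-37, 89) ≈ -0.41573)
Function('a')(S, B) = Mul(Pow(Add(-84, S), -1), Add(Rational(-37, 89), B)) (Function('a')(S, B) = Mul(Add(B, Rational(-37, 89)), Pow(Add(S, -84), -1)) = Mul(Add(Rational(-37, 89), B), Pow(Add(-84, S), -1)) = Mul(Pow(Add(-84, S), -1), Add(Rational(-37, 89), B)))
Pow(Add(11062, Function('a')(Function('n')(10, -13), y)), -1) = Pow(Add(11062, Mul(Pow(Add(-84, Mul(10, Add(3, 10))), -1), Add(Rational(-37, 89), -7))), -1) = Pow(Add(11062, Mul(Pow(Add(-84, Mul(10, 13)), -1), Rational(-660, 89))), -1) = Pow(Add(11062, Mul(Pow(Add(-84, 130), -1), Rational(-660, 89))), -1) = Pow(Add(11062, Mul(Pow(46, -1), Rational(-660, 89))), -1) = Pow(Add(11062, Mul(Rational(1, 46), Rational(-660, 89))), -1) = Pow(Add(11062, Rational(-330, 2047)), -1) = Pow(Rational(22643584, 2047), -1) = Rational(2047, 22643584)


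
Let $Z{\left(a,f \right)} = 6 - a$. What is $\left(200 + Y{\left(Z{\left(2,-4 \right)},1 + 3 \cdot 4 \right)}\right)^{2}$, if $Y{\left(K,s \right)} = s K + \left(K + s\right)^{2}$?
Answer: $292681$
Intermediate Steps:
$Y{\left(K,s \right)} = \left(K + s\right)^{2} + K s$ ($Y{\left(K,s \right)} = K s + \left(K + s\right)^{2} = \left(K + s\right)^{2} + K s$)
$\left(200 + Y{\left(Z{\left(2,-4 \right)},1 + 3 \cdot 4 \right)}\right)^{2} = \left(200 + \left(\left(\left(6 - 2\right) + \left(1 + 3 \cdot 4\right)\right)^{2} + \left(6 - 2\right) \left(1 + 3 \cdot 4\right)\right)\right)^{2} = \left(200 + \left(\left(\left(6 - 2\right) + \left(1 + 12\right)\right)^{2} + \left(6 - 2\right) \left(1 + 12\right)\right)\right)^{2} = \left(200 + \left(\left(4 + 13\right)^{2} + 4 \cdot 13\right)\right)^{2} = \left(200 + \left(17^{2} + 52\right)\right)^{2} = \left(200 + \left(289 + 52\right)\right)^{2} = \left(200 + 341\right)^{2} = 541^{2} = 292681$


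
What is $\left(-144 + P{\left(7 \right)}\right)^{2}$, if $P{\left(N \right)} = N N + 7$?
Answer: $7744$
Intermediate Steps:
$P{\left(N \right)} = 7 + N^{2}$ ($P{\left(N \right)} = N^{2} + 7 = 7 + N^{2}$)
$\left(-144 + P{\left(7 \right)}\right)^{2} = \left(-144 + \left(7 + 7^{2}\right)\right)^{2} = \left(-144 + \left(7 + 49\right)\right)^{2} = \left(-144 + 56\right)^{2} = \left(-88\right)^{2} = 7744$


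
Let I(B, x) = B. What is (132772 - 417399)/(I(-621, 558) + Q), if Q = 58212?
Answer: -284627/57591 ≈ -4.9422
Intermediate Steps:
(132772 - 417399)/(I(-621, 558) + Q) = (132772 - 417399)/(-621 + 58212) = -284627/57591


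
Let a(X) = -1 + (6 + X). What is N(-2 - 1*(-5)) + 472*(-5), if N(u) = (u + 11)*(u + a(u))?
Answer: -2206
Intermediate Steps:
a(X) = 5 + X
N(u) = (5 + 2*u)*(11 + u) (N(u) = (u + 11)*(u + (5 + u)) = (11 + u)*(5 + 2*u) = (5 + 2*u)*(11 + u))
N(-2 - 1*(-5)) + 472*(-5) = (55 + 2*(-2 - 1*(-5))² + 27*(-2 - 1*(-5))) + 472*(-5) = (55 + 2*(-2 + 5)² + 27*(-2 + 5)) - 2360 = (55 + 2*3² + 27*3) - 2360 = (55 + 2*9 + 81) - 2360 = (55 + 18 + 81) - 2360 = 154 - 2360 = -2206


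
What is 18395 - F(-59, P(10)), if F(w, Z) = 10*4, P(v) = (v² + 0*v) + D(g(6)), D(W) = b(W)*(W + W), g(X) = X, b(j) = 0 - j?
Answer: 18355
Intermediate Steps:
b(j) = -j
D(W) = -2*W² (D(W) = (-W)*(W + W) = (-W)*(2*W) = -2*W²)
P(v) = -72 + v² (P(v) = (v² + 0*v) - 2*6² = (v² + 0) - 2*36 = v² - 72 = -72 + v²)
F(w, Z) = 40
18395 - F(-59, P(10)) = 18395 - 1*40 = 18395 - 40 = 18355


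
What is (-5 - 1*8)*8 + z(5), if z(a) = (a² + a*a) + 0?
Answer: -54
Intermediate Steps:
z(a) = 2*a² (z(a) = (a² + a²) + 0 = 2*a² + 0 = 2*a²)
(-5 - 1*8)*8 + z(5) = (-5 - 1*8)*8 + 2*5² = (-5 - 8)*8 + 2*25 = -13*8 + 50 = -104 + 50 = -54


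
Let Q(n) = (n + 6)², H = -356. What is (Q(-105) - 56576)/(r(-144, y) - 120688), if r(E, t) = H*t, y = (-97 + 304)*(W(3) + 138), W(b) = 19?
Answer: 46775/11690332 ≈ 0.0040012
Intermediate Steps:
Q(n) = (6 + n)²
y = 32499 (y = (-97 + 304)*(19 + 138) = 207*157 = 32499)
r(E, t) = -356*t
(Q(-105) - 56576)/(r(-144, y) - 120688) = ((6 - 105)² - 56576)/(-356*32499 - 120688) = ((-99)² - 56576)/(-11569644 - 120688) = (9801 - 56576)/(-11690332) = -46775*(-1/11690332) = 46775/11690332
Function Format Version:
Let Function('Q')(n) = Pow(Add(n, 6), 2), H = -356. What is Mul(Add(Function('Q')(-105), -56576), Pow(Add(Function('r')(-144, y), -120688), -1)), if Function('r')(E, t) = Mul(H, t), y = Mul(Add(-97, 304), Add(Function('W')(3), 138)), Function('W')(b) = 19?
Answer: Rational(46775, 11690332) ≈ 0.0040012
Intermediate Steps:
Function('Q')(n) = Pow(Add(6, n), 2)
y = 32499 (y = Mul(Add(-97, 304), Add(19, 138)) = Mul(207, 157) = 32499)
Function('r')(E, t) = Mul(-356, t)
Mul(Add(Function('Q')(-105), -56576), Pow(Add(Function('r')(-144, y), -120688), -1)) = Mul(Add(Pow(Add(6, -105), 2), -56576), Pow(Add(Mul(-356, 32499), -120688), -1)) = Mul(Add(Pow(-99, 2), -56576), Pow(Add(-11569644, -120688), -1)) = Mul(Add(9801, -56576), Pow(-11690332, -1)) = Mul(-46775, Rational(-1, 11690332)) = Rational(46775, 11690332)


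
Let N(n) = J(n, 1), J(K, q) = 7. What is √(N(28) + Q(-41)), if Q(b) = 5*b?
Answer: 3*I*√22 ≈ 14.071*I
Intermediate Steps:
N(n) = 7
√(N(28) + Q(-41)) = √(7 + 5*(-41)) = √(7 - 205) = √(-198) = 3*I*√22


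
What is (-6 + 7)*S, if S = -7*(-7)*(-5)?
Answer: -245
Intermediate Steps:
S = -245 (S = 49*(-5) = -245)
(-6 + 7)*S = (-6 + 7)*(-245) = 1*(-245) = -245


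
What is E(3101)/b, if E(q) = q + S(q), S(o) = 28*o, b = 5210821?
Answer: 12847/744403 ≈ 0.017258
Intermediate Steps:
E(q) = 29*q (E(q) = q + 28*q = 29*q)
E(3101)/b = (29*3101)/5210821 = 89929*(1/5210821) = 12847/744403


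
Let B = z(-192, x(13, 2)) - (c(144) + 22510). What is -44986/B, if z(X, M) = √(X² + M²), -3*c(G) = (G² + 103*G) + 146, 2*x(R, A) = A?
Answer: 4293823728/1011926071 + 404874*√36865/1011926071 ≈ 4.3200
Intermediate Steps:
x(R, A) = A/2
c(G) = -146/3 - 103*G/3 - G²/3 (c(G) = -((G² + 103*G) + 146)/3 = -(146 + G² + 103*G)/3 = -146/3 - 103*G/3 - G²/3)
z(X, M) = √(M² + X²)
B = -31816/3 + √36865 (B = √(((½)*2)² + (-192)²) - ((-146/3 - 103/3*144 - ⅓*144²) + 22510) = √(1² + 36864) - ((-146/3 - 4944 - ⅓*20736) + 22510) = √(1 + 36864) - ((-146/3 - 4944 - 6912) + 22510) = √36865 - (-35714/3 + 22510) = √36865 - 1*31816/3 = √36865 - 31816/3 = -31816/3 + √36865 ≈ -10413.)
-44986/B = -44986/(-31816/3 + √36865)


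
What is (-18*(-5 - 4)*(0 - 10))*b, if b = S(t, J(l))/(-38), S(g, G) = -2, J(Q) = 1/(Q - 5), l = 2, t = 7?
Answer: -1620/19 ≈ -85.263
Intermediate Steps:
J(Q) = 1/(-5 + Q)
b = 1/19 (b = -2/(-38) = -2*(-1/38) = 1/19 ≈ 0.052632)
(-18*(-5 - 4)*(0 - 10))*b = -18*(-5 - 4)*(0 - 10)*(1/19) = -(-162)*(-10)*(1/19) = -18*90*(1/19) = -1620*1/19 = -1620/19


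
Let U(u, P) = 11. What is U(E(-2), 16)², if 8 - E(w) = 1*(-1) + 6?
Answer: 121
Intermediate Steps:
E(w) = 3 (E(w) = 8 - (1*(-1) + 6) = 8 - (-1 + 6) = 8 - 1*5 = 8 - 5 = 3)
U(E(-2), 16)² = 11² = 121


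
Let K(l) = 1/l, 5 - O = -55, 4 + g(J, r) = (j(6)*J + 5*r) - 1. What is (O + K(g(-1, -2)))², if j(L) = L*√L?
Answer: 30649/9 + 700*√6/9 ≈ 3596.0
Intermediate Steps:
j(L) = L^(3/2)
g(J, r) = -5 + 5*r + 6*J*√6 (g(J, r) = -4 + ((6^(3/2)*J + 5*r) - 1) = -4 + (((6*√6)*J + 5*r) - 1) = -4 + ((6*J*√6 + 5*r) - 1) = -4 + ((5*r + 6*J*√6) - 1) = -4 + (-1 + 5*r + 6*J*√6) = -5 + 5*r + 6*J*√6)
O = 60 (O = 5 - 1*(-55) = 5 + 55 = 60)
(O + K(g(-1, -2)))² = (60 + 1/(-5 + 5*(-2) + 6*(-1)*√6))² = (60 + 1/(-5 - 10 - 6*√6))² = (60 + 1/(-15 - 6*√6))²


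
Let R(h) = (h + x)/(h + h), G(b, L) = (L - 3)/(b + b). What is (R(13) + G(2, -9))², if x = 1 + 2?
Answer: 961/169 ≈ 5.6864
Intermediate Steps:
G(b, L) = (-3 + L)/(2*b) (G(b, L) = (-3 + L)/((2*b)) = (-3 + L)*(1/(2*b)) = (-3 + L)/(2*b))
x = 3
R(h) = (3 + h)/(2*h) (R(h) = (h + 3)/(h + h) = (3 + h)/((2*h)) = (3 + h)*(1/(2*h)) = (3 + h)/(2*h))
(R(13) + G(2, -9))² = ((½)*(3 + 13)/13 + (½)*(-3 - 9)/2)² = ((½)*(1/13)*16 + (½)*(½)*(-12))² = (8/13 - 3)² = (-31/13)² = 961/169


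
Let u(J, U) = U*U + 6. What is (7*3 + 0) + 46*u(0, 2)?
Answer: 481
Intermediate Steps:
u(J, U) = 6 + U**2 (u(J, U) = U**2 + 6 = 6 + U**2)
(7*3 + 0) + 46*u(0, 2) = (7*3 + 0) + 46*(6 + 2**2) = (21 + 0) + 46*(6 + 4) = 21 + 46*10 = 21 + 460 = 481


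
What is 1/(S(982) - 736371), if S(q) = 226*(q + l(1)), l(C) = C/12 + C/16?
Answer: -24/12345745 ≈ -1.9440e-6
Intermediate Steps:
l(C) = 7*C/48 (l(C) = C*(1/12) + C*(1/16) = C/12 + C/16 = 7*C/48)
S(q) = 791/24 + 226*q (S(q) = 226*(q + (7/48)*1) = 226*(q + 7/48) = 226*(7/48 + q) = 791/24 + 226*q)
1/(S(982) - 736371) = 1/((791/24 + 226*982) - 736371) = 1/((791/24 + 221932) - 736371) = 1/(5327159/24 - 736371) = 1/(-12345745/24) = -24/12345745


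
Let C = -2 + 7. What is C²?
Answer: 25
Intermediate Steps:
C = 5
C² = 5² = 25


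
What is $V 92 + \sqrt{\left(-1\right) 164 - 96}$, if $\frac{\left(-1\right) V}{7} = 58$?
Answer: $-37352 + 2 i \sqrt{65} \approx -37352.0 + 16.125 i$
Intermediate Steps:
$V = -406$ ($V = \left(-7\right) 58 = -406$)
$V 92 + \sqrt{\left(-1\right) 164 - 96} = \left(-406\right) 92 + \sqrt{\left(-1\right) 164 - 96} = -37352 + \sqrt{-164 - 96} = -37352 + \sqrt{-260} = -37352 + 2 i \sqrt{65}$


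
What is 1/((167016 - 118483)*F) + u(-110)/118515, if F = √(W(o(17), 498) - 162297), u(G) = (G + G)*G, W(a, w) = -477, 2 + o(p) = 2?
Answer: 4840/23703 - I*√18086/2633303514 ≈ 0.20419 - 5.1071e-8*I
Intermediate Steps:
o(p) = 0 (o(p) = -2 + 2 = 0)
u(G) = 2*G² (u(G) = (2*G)*G = 2*G²)
F = 3*I*√18086 (F = √(-477 - 162297) = √(-162774) = 3*I*√18086 ≈ 403.45*I)
1/((167016 - 118483)*F) + u(-110)/118515 = 1/((167016 - 118483)*((3*I*√18086))) + (2*(-110)²)/118515 = (-I*√18086/54258)/48533 + (2*12100)*(1/118515) = (-I*√18086/54258)/48533 + 24200*(1/118515) = -I*√18086/2633303514 + 4840/23703 = 4840/23703 - I*√18086/2633303514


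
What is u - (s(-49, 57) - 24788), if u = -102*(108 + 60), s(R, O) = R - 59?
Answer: 7760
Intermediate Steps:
s(R, O) = -59 + R
u = -17136 (u = -102*168 = -17136)
u - (s(-49, 57) - 24788) = -17136 - ((-59 - 49) - 24788) = -17136 - (-108 - 24788) = -17136 - 1*(-24896) = -17136 + 24896 = 7760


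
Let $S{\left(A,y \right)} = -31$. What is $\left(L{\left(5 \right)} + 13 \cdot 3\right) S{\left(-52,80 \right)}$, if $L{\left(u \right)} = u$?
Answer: $-1364$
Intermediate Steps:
$\left(L{\left(5 \right)} + 13 \cdot 3\right) S{\left(-52,80 \right)} = \left(5 + 13 \cdot 3\right) \left(-31\right) = \left(5 + 39\right) \left(-31\right) = 44 \left(-31\right) = -1364$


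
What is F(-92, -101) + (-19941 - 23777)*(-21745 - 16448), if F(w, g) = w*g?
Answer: 1669730866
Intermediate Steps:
F(w, g) = g*w
F(-92, -101) + (-19941 - 23777)*(-21745 - 16448) = -101*(-92) + (-19941 - 23777)*(-21745 - 16448) = 9292 - 43718*(-38193) = 9292 + 1669721574 = 1669730866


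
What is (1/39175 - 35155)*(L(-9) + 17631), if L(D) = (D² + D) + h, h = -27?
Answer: -24343336363824/39175 ≈ -6.2140e+8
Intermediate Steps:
L(D) = -27 + D + D² (L(D) = (D² + D) - 27 = (D + D²) - 27 = -27 + D + D²)
(1/39175 - 35155)*(L(-9) + 17631) = (1/39175 - 35155)*((-27 - 9 + (-9)²) + 17631) = (1/39175 - 35155)*((-27 - 9 + 81) + 17631) = -1377197124*(45 + 17631)/39175 = -1377197124/39175*17676 = -24343336363824/39175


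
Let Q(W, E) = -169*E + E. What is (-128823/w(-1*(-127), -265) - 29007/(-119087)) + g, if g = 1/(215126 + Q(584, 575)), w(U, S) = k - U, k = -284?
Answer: 606579202105395/1933742089394 ≈ 313.68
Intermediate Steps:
w(U, S) = -284 - U
Q(W, E) = -168*E
g = 1/118526 (g = 1/(215126 - 168*575) = 1/(215126 - 96600) = 1/118526 ≈ 8.4370e-6)
(-128823/w(-1*(-127), -265) - 29007/(-119087)) + g = (-128823/(-284 - (-1)*(-127)) - 29007/(-119087)) + 1/118526 = (-128823/(-284 - 1*127) - 29007*(-1/119087)) + 1/118526 = (-128823/(-284 - 127) + 29007/119087) + 1/118526 = (-128823/(-411) + 29007/119087) + 1/118526 = (-128823*(-1/411) + 29007/119087) + 1/118526 = (42941/137 + 29007/119087) + 1/118526 = 5117688826/16314919 + 1/118526 = 606579202105395/1933742089394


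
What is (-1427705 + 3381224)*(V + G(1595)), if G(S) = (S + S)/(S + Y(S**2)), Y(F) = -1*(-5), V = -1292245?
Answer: -403907402452239/160 ≈ -2.5244e+12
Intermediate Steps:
Y(F) = 5
G(S) = 2*S/(5 + S) (G(S) = (S + S)/(S + 5) = (2*S)/(5 + S) = 2*S/(5 + S))
(-1427705 + 3381224)*(V + G(1595)) = (-1427705 + 3381224)*(-1292245 + 2*1595/(5 + 1595)) = 1953519*(-1292245 + 2*1595/1600) = 1953519*(-1292245 + 2*1595*(1/1600)) = 1953519*(-1292245 + 319/160) = 1953519*(-206758881/160) = -403907402452239/160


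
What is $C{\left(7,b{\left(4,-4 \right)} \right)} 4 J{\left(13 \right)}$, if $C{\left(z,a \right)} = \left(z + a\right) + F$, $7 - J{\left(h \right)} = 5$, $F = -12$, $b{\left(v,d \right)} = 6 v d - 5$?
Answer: $-848$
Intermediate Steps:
$b{\left(v,d \right)} = -5 + 6 d v$ ($b{\left(v,d \right)} = 6 d v - 5 = -5 + 6 d v$)
$J{\left(h \right)} = 2$ ($J{\left(h \right)} = 7 - 5 = 2$)
$C{\left(z,a \right)} = -12 + a + z$ ($C{\left(z,a \right)} = \left(z + a\right) - 12 = \left(a + z\right) - 12 = -12 + a + z$)
$C{\left(7,b{\left(4,-4 \right)} \right)} 4 J{\left(13 \right)} = \left(-12 + \left(-5 + 6 \left(-4\right) 4\right) + 7\right) 4 \cdot 2 = \left(-12 - 101 + 7\right) 4 \cdot 2 = \left(-106\right) 4 \cdot 2 = \left(-424\right) 2 = -848$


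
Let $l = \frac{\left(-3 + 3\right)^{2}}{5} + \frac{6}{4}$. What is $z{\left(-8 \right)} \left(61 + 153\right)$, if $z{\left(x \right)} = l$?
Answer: $321$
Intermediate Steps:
$l = \frac{3}{2}$ ($l = 0^{2} \cdot \frac{1}{5} + 6 \cdot \frac{1}{4} = 0 \cdot \frac{1}{5} + \frac{3}{2} = 0 + \frac{3}{2} = \frac{3}{2} \approx 1.5$)
$z{\left(x \right)} = \frac{3}{2}$
$z{\left(-8 \right)} \left(61 + 153\right) = \frac{3 \left(61 + 153\right)}{2} = \frac{3}{2} \cdot 214 = 321$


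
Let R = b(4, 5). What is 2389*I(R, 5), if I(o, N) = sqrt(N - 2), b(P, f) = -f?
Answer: 2389*sqrt(3) ≈ 4137.9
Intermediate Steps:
R = -5 (R = -1*5 = -5)
I(o, N) = sqrt(-2 + N)
2389*I(R, 5) = 2389*sqrt(-2 + 5) = 2389*sqrt(3)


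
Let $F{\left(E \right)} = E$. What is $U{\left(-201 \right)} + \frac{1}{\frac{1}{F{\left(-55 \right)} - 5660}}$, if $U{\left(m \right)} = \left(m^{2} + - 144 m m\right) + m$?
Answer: $-5783259$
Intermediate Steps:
$U{\left(m \right)} = m - 143 m^{2}$ ($U{\left(m \right)} = \left(m^{2} - 144 m^{2}\right) + m = - 143 m^{2} + m = m - 143 m^{2}$)
$U{\left(-201 \right)} + \frac{1}{\frac{1}{F{\left(-55 \right)} - 5660}} = - 201 \left(1 - -28743\right) + \frac{1}{\frac{1}{-55 - 5660}} = - 201 \left(1 + 28743\right) + \frac{1}{\frac{1}{-5715}} = \left(-201\right) 28744 + \frac{1}{- \frac{1}{5715}} = -5777544 - 5715 = -5783259$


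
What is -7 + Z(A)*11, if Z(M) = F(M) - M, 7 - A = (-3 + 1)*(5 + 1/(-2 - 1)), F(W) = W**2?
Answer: 24731/9 ≈ 2747.9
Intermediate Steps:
A = 49/3 (A = 7 - (-3 + 1)*(5 + 1/(-2 - 1)) = 7 - (-2)*(5 + 1/(-3)) = 7 - (-2)*(5 - 1/3) = 7 - (-2)*14/3 = 7 - 1*(-28/3) = 7 + 28/3 = 49/3 ≈ 16.333)
Z(M) = M**2 - M
-7 + Z(A)*11 = -7 + (49*(-1 + 49/3)/3)*11 = -7 + ((49/3)*(46/3))*11 = -7 + (2254/9)*11 = -7 + 24794/9 = 24731/9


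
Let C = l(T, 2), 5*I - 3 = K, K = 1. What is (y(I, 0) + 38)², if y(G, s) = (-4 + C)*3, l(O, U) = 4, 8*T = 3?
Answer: 1444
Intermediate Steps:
T = 3/8 (T = (⅛)*3 = 3/8 ≈ 0.37500)
I = ⅘ (I = ⅗ + (⅕)*1 = ⅗ + ⅕ = ⅘ ≈ 0.80000)
C = 4
y(G, s) = 0 (y(G, s) = (-4 + 4)*3 = 0*3 = 0)
(y(I, 0) + 38)² = (0 + 38)² = 38² = 1444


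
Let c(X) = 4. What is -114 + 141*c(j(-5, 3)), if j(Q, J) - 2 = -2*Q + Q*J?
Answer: 450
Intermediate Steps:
j(Q, J) = 2 - 2*Q + J*Q (j(Q, J) = 2 + (-2*Q + Q*J) = 2 + (-2*Q + J*Q) = 2 - 2*Q + J*Q)
-114 + 141*c(j(-5, 3)) = -114 + 141*4 = -114 + 564 = 450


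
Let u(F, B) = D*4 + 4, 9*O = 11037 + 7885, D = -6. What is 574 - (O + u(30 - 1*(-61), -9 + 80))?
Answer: -13576/9 ≈ -1508.4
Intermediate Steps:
O = 18922/9 (O = (11037 + 7885)/9 = (⅑)*18922 = 18922/9 ≈ 2102.4)
u(F, B) = -20 (u(F, B) = -6*4 + 4 = -24 + 4 = -20)
574 - (O + u(30 - 1*(-61), -9 + 80)) = 574 - (18922/9 - 20) = 574 - 1*18742/9 = 574 - 18742/9 = -13576/9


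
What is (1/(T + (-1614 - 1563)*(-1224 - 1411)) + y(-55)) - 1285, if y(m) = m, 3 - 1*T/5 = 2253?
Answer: -11202594299/8360145 ≈ -1340.0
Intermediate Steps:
T = -11250 (T = 15 - 5*2253 = 15 - 11265 = -11250)
(1/(T + (-1614 - 1563)*(-1224 - 1411)) + y(-55)) - 1285 = (1/(-11250 + (-1614 - 1563)*(-1224 - 1411)) - 55) - 1285 = (1/(-11250 - 3177*(-2635)) - 55) - 1285 = (1/(-11250 + 8371395) - 55) - 1285 = (1/8360145 - 55) - 1285 = -459807974/8360145 - 1285 = -11202594299/8360145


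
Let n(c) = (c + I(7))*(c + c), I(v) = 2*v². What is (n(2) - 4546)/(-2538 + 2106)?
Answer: 691/72 ≈ 9.5972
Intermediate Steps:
n(c) = 2*c*(98 + c) (n(c) = (c + 2*7²)*(c + c) = (c + 2*49)*(2*c) = (c + 98)*(2*c) = (98 + c)*(2*c) = 2*c*(98 + c))
(n(2) - 4546)/(-2538 + 2106) = (2*2*(98 + 2) - 4546)/(-2538 + 2106) = (2*2*100 - 4546)/(-432) = (400 - 4546)*(-1/432) = -4146*(-1/432) = 691/72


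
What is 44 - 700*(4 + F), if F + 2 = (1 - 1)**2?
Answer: -1356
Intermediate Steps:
F = -2 (F = -2 + (1 - 1)**2 = -2 + 0**2 = -2 + 0 = -2)
44 - 700*(4 + F) = 44 - 700*(4 - 2) = 44 - 700*2 = 44 - 100*14 = 44 - 1400 = -1356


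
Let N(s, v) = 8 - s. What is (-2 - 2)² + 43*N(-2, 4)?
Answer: 446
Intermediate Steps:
(-2 - 2)² + 43*N(-2, 4) = (-2 - 2)² + 43*(8 - 1*(-2)) = (-4)² + 43*(8 + 2) = 16 + 43*10 = 16 + 430 = 446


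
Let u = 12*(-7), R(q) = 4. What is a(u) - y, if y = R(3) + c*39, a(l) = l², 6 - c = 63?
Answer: 9275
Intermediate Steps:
c = -57 (c = 6 - 1*63 = 6 - 63 = -57)
u = -84
y = -2219 (y = 4 - 57*39 = 4 - 2223 = -2219)
a(u) - y = (-84)² - 1*(-2219) = 7056 + 2219 = 9275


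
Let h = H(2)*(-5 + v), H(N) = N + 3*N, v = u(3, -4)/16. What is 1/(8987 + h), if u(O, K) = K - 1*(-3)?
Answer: 2/17893 ≈ 0.00011178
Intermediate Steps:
u(O, K) = 3 + K (u(O, K) = K + 3 = 3 + K)
v = -1/16 (v = (3 - 4)/16 = -1*1/16 = -1/16 ≈ -0.062500)
H(N) = 4*N
h = -81/2 (h = (4*2)*(-5 - 1/16) = 8*(-81/16) = -81/2 ≈ -40.500)
1/(8987 + h) = 1/(8987 - 81/2) = 1/(17893/2) = 2/17893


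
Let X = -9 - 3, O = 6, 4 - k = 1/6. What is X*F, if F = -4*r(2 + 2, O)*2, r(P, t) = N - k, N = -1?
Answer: -464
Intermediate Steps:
k = 23/6 (k = 4 - 1/6 = 4 - 1*⅙ = 4 - ⅙ = 23/6 ≈ 3.8333)
r(P, t) = -29/6 (r(P, t) = -1 - 1*23/6 = -1 - 23/6 = -29/6)
X = -12
F = 116/3 (F = -4*(-29/6)*2 = (58/3)*2 = 116/3 ≈ 38.667)
X*F = -12*116/3 = -464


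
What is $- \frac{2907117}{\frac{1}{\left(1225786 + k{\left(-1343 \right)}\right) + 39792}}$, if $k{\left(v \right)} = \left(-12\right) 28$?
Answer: $-3678206527314$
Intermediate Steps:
$k{\left(v \right)} = -336$
$- \frac{2907117}{\frac{1}{\left(1225786 + k{\left(-1343 \right)}\right) + 39792}} = - \frac{2907117}{\frac{1}{\left(1225786 - 336\right) + 39792}} = - \frac{2907117}{\frac{1}{1225450 + 39792}} = - \frac{2907117}{\frac{1}{1265242}} = - 2907117 \frac{1}{\frac{1}{1265242}} = \left(-2907117\right) 1265242 = -3678206527314$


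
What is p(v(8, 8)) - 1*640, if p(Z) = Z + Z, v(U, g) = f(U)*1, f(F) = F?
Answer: -624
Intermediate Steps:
v(U, g) = U (v(U, g) = U*1 = U)
p(Z) = 2*Z
p(v(8, 8)) - 1*640 = 2*8 - 1*640 = 16 - 640 = -624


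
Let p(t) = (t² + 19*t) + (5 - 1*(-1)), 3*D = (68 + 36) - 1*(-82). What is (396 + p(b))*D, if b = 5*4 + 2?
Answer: 80848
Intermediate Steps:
b = 22 (b = 20 + 2 = 22)
D = 62 (D = ((68 + 36) - 1*(-82))/3 = (104 + 82)/3 = (⅓)*186 = 62)
p(t) = 6 + t² + 19*t (p(t) = (t² + 19*t) + (5 + 1) = (t² + 19*t) + 6 = 6 + t² + 19*t)
(396 + p(b))*D = (396 + (6 + 22² + 19*22))*62 = (396 + (6 + 484 + 418))*62 = (396 + 908)*62 = 1304*62 = 80848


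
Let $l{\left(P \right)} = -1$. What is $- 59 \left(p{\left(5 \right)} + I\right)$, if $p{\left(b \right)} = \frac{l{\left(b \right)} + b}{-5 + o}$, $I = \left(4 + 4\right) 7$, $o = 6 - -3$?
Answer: $-3363$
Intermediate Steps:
$o = 9$ ($o = 6 + 3 = 9$)
$I = 56$ ($I = 8 \cdot 7 = 56$)
$p{\left(b \right)} = - \frac{1}{4} + \frac{b}{4}$ ($p{\left(b \right)} = \frac{-1 + b}{-5 + 9} = \frac{-1 + b}{4} = \left(-1 + b\right) \frac{1}{4} = - \frac{1}{4} + \frac{b}{4}$)
$- 59 \left(p{\left(5 \right)} + I\right) = - 59 \left(\left(- \frac{1}{4} + \frac{1}{4} \cdot 5\right) + 56\right) = - 59 \left(\left(- \frac{1}{4} + \frac{5}{4}\right) + 56\right) = - 59 \left(1 + 56\right) = \left(-59\right) 57 = -3363$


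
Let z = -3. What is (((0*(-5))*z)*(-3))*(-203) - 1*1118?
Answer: -1118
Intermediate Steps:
(((0*(-5))*z)*(-3))*(-203) - 1*1118 = (((0*(-5))*(-3))*(-3))*(-203) - 1*1118 = ((0*(-3))*(-3))*(-203) - 1118 = (0*(-3))*(-203) - 1118 = 0*(-203) - 1118 = 0 - 1118 = -1118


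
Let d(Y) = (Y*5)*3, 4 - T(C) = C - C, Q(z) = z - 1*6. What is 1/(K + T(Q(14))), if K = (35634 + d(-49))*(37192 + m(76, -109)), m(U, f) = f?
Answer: 1/1294159621 ≈ 7.7270e-10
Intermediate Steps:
Q(z) = -6 + z (Q(z) = z - 6 = -6 + z)
T(C) = 4 (T(C) = 4 - (C - C) = 4 - 1*0 = 4 + 0 = 4)
d(Y) = 15*Y (d(Y) = (5*Y)*3 = 15*Y)
K = 1294159617 (K = (35634 + 15*(-49))*(37192 - 109) = (35634 - 735)*37083 = 34899*37083 = 1294159617)
1/(K + T(Q(14))) = 1/(1294159617 + 4) = 1/1294159621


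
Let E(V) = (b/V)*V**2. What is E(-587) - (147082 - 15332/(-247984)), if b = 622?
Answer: -31754107049/61996 ≈ -5.1220e+5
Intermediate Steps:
E(V) = 622*V (E(V) = (622/V)*V**2 = 622*V)
E(-587) - (147082 - 15332/(-247984)) = 622*(-587) - (147082 - 15332/(-247984)) = -365114 - (147082 - 15332*(-1)/247984) = -365114 - (147082 - 1*(-3833/61996)) = -365114 - (147082 + 3833/61996) = -365114 - 1*9118499505/61996 = -365114 - 9118499505/61996 = -31754107049/61996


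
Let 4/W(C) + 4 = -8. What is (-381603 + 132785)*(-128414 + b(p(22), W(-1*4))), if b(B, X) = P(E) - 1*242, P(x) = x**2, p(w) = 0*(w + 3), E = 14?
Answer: 31963160280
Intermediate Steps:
W(C) = -1/3 (W(C) = 4/(-4 - 8) = 4/(-12) = 4*(-1/12) = -1/3)
p(w) = 0 (p(w) = 0*(3 + w) = 0)
b(B, X) = -46 (b(B, X) = 14**2 - 1*242 = 196 - 242 = -46)
(-381603 + 132785)*(-128414 + b(p(22), W(-1*4))) = (-381603 + 132785)*(-128414 - 46) = -248818*(-128460) = 31963160280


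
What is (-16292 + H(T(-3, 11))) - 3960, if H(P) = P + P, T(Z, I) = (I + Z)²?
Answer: -20124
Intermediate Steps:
H(P) = 2*P
(-16292 + H(T(-3, 11))) - 3960 = (-16292 + 2*(11 - 3)²) - 3960 = (-16292 + 2*8²) - 3960 = (-16292 + 2*64) - 3960 = (-16292 + 128) - 3960 = -16164 - 3960 = -20124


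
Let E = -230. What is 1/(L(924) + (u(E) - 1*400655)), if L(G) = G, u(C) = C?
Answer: -1/399961 ≈ -2.5002e-6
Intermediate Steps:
1/(L(924) + (u(E) - 1*400655)) = 1/(924 + (-230 - 1*400655)) = 1/(924 + (-230 - 400655)) = 1/(924 - 400885) = 1/(-399961) = -1/399961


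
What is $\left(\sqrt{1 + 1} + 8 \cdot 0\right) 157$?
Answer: $157 \sqrt{2} \approx 222.03$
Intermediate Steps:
$\left(\sqrt{1 + 1} + 8 \cdot 0\right) 157 = \left(\sqrt{2} + 0\right) 157 = \sqrt{2} \cdot 157 = 157 \sqrt{2}$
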